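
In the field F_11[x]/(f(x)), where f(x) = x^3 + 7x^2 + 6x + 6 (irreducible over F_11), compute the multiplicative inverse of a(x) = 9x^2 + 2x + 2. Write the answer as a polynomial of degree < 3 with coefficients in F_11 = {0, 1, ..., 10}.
a(x)^(-1) ≡ 4x^2 + 3x + 4 (mod f(x))

Since f is irreducible over F_11, F_11[x]/(f) is a field and a(x) ≠ 0 has an inverse. Apply the extended Euclidean algorithm to f(x) and a(x) in F_11[x]: f(x) = (5x + 7)·a(x) + (4x + 3);  a(x) = (5x + 5)·(4x + 3) + (9). The last nonzero remainder is the constant 9 = gcd(f, a) in F_11. Back-substituting through the division chain expresses 9 = s(x)·a(x) + t(x)·f(x) with s(x) ≡ 3x^2 + 5x + 3 (mod f), so (3x^2 + 5x + 3)·a(x) ≡ 9 (mod f). Multiplying by 9^(-1) ≡ 5 in F_11 gives a(x)^(-1) ≡ 5·(3x^2 + 5x + 3) ≡ 4x^2 + 3x + 4 (mod f). Check: (9x^2 + 2x + 2)·(4x^2 + 3x + 4) = 3x^4 + 2x^3 + 6x^2 + 3x + 8 ≡ 1 (mod x^3 + 7x^2 + 6x + 6).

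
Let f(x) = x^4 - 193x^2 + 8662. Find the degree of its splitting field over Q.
[K : Q] = 4

Solving the quadratic in x^2: x^2 = (193 ± √(193^2 - 4·8662))/2 = (193 ± √2601)/2 = (193 ± 51)/2, giving x^2 = 71 or x^2 = 122. So f(x) = (x^2 - 71)(x^2 - 122) and the roots of f are ±√71, ±√122. Hence the splitting field is K = Q(√71, √122). Since 71 and 122 are distinct squarefree integers > 1, their product 8662 is not a perfect square, so √122 ∉ Q(√71). By the tower law [K:Q] = [Q(√71,√122):Q(√71)] · [Q(√71):Q] = 2 · 2 = 4.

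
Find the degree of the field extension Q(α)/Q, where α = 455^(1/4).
[Q(α):Q] = 4

α is a root of x^4 - 455. By Eisenstein's criterion at the prime p = 5 (which divides the constant term 455 but p^2 = 25 does not, since 455 is squarefree), x^4 - 455 is irreducible over Q. Hence [Q(α):Q] = 4.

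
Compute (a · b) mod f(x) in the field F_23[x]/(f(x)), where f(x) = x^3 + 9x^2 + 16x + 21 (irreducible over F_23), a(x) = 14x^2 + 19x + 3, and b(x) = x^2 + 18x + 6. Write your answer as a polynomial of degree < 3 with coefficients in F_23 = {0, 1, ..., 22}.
a · b ≡ 4x^2 + 15x + 9 (mod f(x))

Multiply in F_23[x]: a(x)·b(x) = (14x^2 + 19x + 3)·(x^2 + 18x + 6) = 14x^4 + 18x^3 + 15x^2 + 7x + 18. This has degree ≥ 3, so divide by f(x) over F_23: 14x^4 + 18x^3 + 15x^2 + 7x + 18 = (14x + 7)·(x^3 + 9x^2 + 16x + 21) + (4x^2 + 15x + 9). Hence a·b ≡ 4x^2 + 15x + 9 (mod f). (F_23[x]/(f) is a field with 23^3 = 12167 elements since f is irreducible of degree 3.)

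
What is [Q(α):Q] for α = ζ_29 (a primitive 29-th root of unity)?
[Q(α):Q] = 28

The minimal polynomial of ζ_29 over Q is the 29-th cyclotomic polynomial Φ_29(x), which is irreducible over Q and has degree φ(29) = 28. Hence [Q(α):Q] = φ(29) = 28.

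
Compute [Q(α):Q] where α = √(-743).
[Q(α):Q] = 2

[Q(α):Q] equals the degree of the minimal polynomial of α. Here α^2 = -743 and x^2 + 743 is irreducible (d = -743 is squarefree, ≠ 1, hence not a square), so deg(m_α) = 2. Thus [Q(α):Q] = 2.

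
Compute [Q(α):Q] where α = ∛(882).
[Q(α):Q] = 3

The minimal polynomial of α is x^3 - 882, irreducible over Q since 882 is not a perfect cube (so x^3 - 882 has no rational root). Hence [Q(α):Q] = deg(m_α) = 3.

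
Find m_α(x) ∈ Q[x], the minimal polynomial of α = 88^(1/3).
m_α(x) = x^3 - 88

α satisfies α^3 = 88, so x^3 - 88 annihilates α. By the rational root test, a rational root p/q (in lowest terms) of x^3 - 88 would satisfy p^3 = 88 q^3, forcing q = 1 and p^3 = 88; but 88 is not a perfect cube, contradiction. A monic cubic over Q with no rational root is irreducible (any nontrivial factorization would include a linear factor). Hence x^3 - 88 is the minimal polynomial of α, and in particular [Q(α):Q] = 3.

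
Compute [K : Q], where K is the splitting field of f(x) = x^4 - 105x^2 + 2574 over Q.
[K : Q] = 4

Solving the quadratic in x^2: x^2 = (105 ± √(105^2 - 4·2574))/2 = (105 ± √729)/2 = (105 ± 27)/2, giving x^2 = 66 or x^2 = 39. So f(x) = (x^2 - 66)(x^2 - 39) and the roots of f are ±√66, ±√39. Hence the splitting field is K = Q(√66, √39). Since 66 and 39 are distinct squarefree integers > 1, their product 2574 is not a perfect square, so √39 ∉ Q(√66). By the tower law [K:Q] = [Q(√66,√39):Q(√66)] · [Q(√66):Q] = 2 · 2 = 4.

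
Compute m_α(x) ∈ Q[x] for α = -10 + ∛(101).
m_α(x) = x^3 + 30x^2 + 300x + 899

Set β = α + 10 = ∛(101), so β^3 = 101. Then (α + 10)^3 - 101 = 0, i.e. α is a root of g(x) = (x + 10)^3 - 101 = x^3 + 30x^2 + 300x + 899. Since g(x) = h(x + 10) where h(x) = x^3 - 101, and h is irreducible over Q (because 101 is not a perfect cube, so h has no rational root, and a monic cubic with no rational root is irreducible), g is also irreducible (irreducibility is preserved under the substitution x → x + 10). Hence m_α(x) = x^3 + 30x^2 + 300x + 899.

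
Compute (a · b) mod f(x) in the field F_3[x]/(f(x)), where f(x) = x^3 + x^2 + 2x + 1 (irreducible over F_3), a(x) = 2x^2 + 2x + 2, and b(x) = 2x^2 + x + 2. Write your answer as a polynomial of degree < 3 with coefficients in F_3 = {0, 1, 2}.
a · b ≡ x + 2 (mod f(x))

Multiply in F_3[x]: a(x)·b(x) = (2x^2 + 2x + 2)·(2x^2 + x + 2) = x^4 + x^2 + 1. This has degree ≥ 3, so divide by f(x) over F_3: x^4 + x^2 + 1 = (x + 2)·(x^3 + x^2 + 2x + 1) + (x + 2). Hence a·b ≡ x + 2 (mod f). (F_3[x]/(f) is a field with 3^3 = 27 elements since f is irreducible of degree 3.)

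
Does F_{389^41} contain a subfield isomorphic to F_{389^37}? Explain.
No: F_{389^37} is not a subfield of F_{389^41}

F_{p^m} embeds in F_{p^n} iff m | n. Here 37 ∤ 41 (since 41 = 1·37 + 4 with remainder 4 ≠ 0), so F_{389^37} is not a subfield of F_{389^41}. Equivalently: if it were, the tower law would give 37 = [F_{389^37}:F_389] dividing [F_{389^41}:F_389] = 41, contradiction.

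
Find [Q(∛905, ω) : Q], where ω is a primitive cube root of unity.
[Q(∛905, ω) : Q] = 6

[Q(∛905):Q] = 3 (min poly x^3 - 905, irreducible since 905 is not a perfect cube). [Q(ω):Q] = 2 (min poly x^2 + x + 1). Since Q(∛905) ⊂ R and ω ∉ R, we have ω ∉ Q(∛905), so x^2 + x + 1 remains irreducible over Q(∛905) and [Q(∛905, ω) : Q(∛905)] = 2. By the tower law, [Q(∛905, ω) : Q] = 3 · 2 = 6. (In fact Q(∛905, ω) is the splitting field of x^3 - 905 over Q.)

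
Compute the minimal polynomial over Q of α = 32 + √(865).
m_α(x) = x^2 - 64x + 159

From α - 32 = √(865), squaring gives (α - 32)^2 = 865, i.e. α^2 - 64α + 1024 = 865, so α^2 - 64α + 159 = 0. The discriminant of x^2 - 64x + 159 is (-64)^2 - 4·(159) = 4096 - 636 = 3460, and 4·(865) is not a perfect square in Q since 865 is squarefree and ≠ 1. Hence x^2 - 64x + 159 is irreducible over Q and is the minimal polynomial of α.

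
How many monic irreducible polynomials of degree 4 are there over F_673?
There are 51286056528 monic irreducible polynomials of degree 4 over F_673

Each element of F_{673^4} that lies in no proper subfield is a root of exactly one monic irreducible of degree 4 over F_673, and each such polynomial has 4 distinct roots in F_{673^4}. By Möbius inversion the count is N_673(4) = (1/4) Σ_{d|4} μ(4/d) · 673^d = (1/4)(μ(4)·673^1 + μ(2)·673^2 + μ(1)·673^4) = 205144226112/4 = 51286056528.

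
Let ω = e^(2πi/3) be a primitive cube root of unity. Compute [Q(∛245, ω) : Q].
[Q(∛245, ω) : Q] = 6

[Q(∛245):Q] = 3 (min poly x^3 - 245, irreducible since 245 is not a perfect cube). [Q(ω):Q] = 2 (min poly x^2 + x + 1). Since Q(∛245) ⊂ R and ω ∉ R, we have ω ∉ Q(∛245), so x^2 + x + 1 remains irreducible over Q(∛245) and [Q(∛245, ω) : Q(∛245)] = 2. By the tower law, [Q(∛245, ω) : Q] = 3 · 2 = 6. (In fact Q(∛245, ω) is the splitting field of x^3 - 245 over Q.)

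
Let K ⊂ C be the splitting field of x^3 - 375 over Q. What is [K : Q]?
[K : Q] = 6

The roots of x^3 - 375 are ∛375, ω∛375, ω^2∛375 where ω = e^(2πi/3) is a primitive cube root of unity, so K = Q(∛375, ω). Now [Q(∛375):Q] = 3 (since 375 is not a perfect cube, x^3 - 375 is irreducible) and [Q(ω):Q] = 2. Both 2 and 3 divide [K:Q], and [K:Q] ≤ 3·2 = 6, so [K:Q] = 6. (Equivalently: Q(∛375) ⊂ R but ω ∉ R, so [K : Q(∛375)] = 2.)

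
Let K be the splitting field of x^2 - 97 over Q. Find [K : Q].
[K : Q] = 2

f(x) = x^2 - 97 factors as (x - √97)(x + √97). The splitting field is K = Q(√97). Since 97 is squarefree and > 1, it is not a perfect square, so x^2 - 97 is irreducible over Q and [Q(√97) : Q] = 2. Hence [K : Q] = 2.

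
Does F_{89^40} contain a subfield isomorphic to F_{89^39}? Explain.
No: F_{89^39} is not a subfield of F_{89^40}

F_{p^m} embeds in F_{p^n} iff m | n. Here 39 ∤ 40 (since 40 = 1·39 + 1 with remainder 1 ≠ 0), so F_{89^39} is not a subfield of F_{89^40}. Equivalently: if it were, the tower law would give 39 = [F_{89^39}:F_89] dividing [F_{89^40}:F_89] = 40, contradiction.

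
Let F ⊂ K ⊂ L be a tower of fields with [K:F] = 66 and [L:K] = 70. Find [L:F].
[L:F] = 4620

The tower law says that for any tower of field extensions F ⊂ K ⊂ L with finite degrees, [L:F] = [L:K] · [K:F]. Here this gives [L:F] = 70 · 66 = 4620.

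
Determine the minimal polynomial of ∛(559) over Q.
m_α(x) = x^3 - 559

α satisfies α^3 = 559, so x^3 - 559 annihilates α. By the rational root test, a rational root p/q (in lowest terms) of x^3 - 559 would satisfy p^3 = 559 q^3, forcing q = 1 and p^3 = 559; but 559 is not a perfect cube, contradiction. A monic cubic over Q with no rational root is irreducible (any nontrivial factorization would include a linear factor). Hence x^3 - 559 is the minimal polynomial of α, and in particular [Q(α):Q] = 3.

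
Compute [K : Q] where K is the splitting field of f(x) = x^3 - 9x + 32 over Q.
[K : Q] = 6

By the rational root test, any rational root of the monic integer polynomial f(x) = x^3 - 9x + 32 must be an integer dividing the constant term 32, i.e. one of ±{1, 2, 4, 8, 16, 32}. Evaluating: f(1) = 24, f(-1) = 40, f(2) = 22, f(-2) = 42, f(4) = 60, f(-4) = 4, f(8) = 472, f(-8) = -408, f(16) = 3984, f(-16) = -3920, f(32) = 32512, f(-32) = -32448; none is 0, so f has no rational root and is therefore irreducible over Q (a cubic with no linear factor over a field is irreducible). For an irreducible cubic, the Galois group is A_3 or S_3 according as the discriminant disc(f) = -4a^3 - 27b^2 = -4·(-9)^3 - 27·(32)^2 = -24732 is or is not a square in Q. Here disc(f) = -24732 is not a perfect square in Q, so the Galois group of f over Q is not contained in A_3 and must be all of S_3. The splitting field has degree |S_3| = 6 over Q, so [K : Q] = 6.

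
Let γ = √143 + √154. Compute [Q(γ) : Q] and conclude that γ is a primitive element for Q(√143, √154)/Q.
[Q(γ) : Q] = 4 (equivalently, Q(γ) = Q(√143, √154))

Obviously Q(γ) ⊆ Q(√143, √154), and [Q(√143, √154):Q] = 4 (since 143, 154 are distinct squarefree integers > 1 with 22022 not a perfect square). To show equality we compute the minimal polynomial of γ. From γ = √143 + √154: γ^2 = 143 + 2√(22022) + 154 = 297 + 2√(22022), so γ^2 - 297 = 2√(22022); squaring, (γ^2 - 297)^2 = 4·22022, i.e. γ^4 - 594γ^2 + 88209 - 88088 = 0, i.e. γ^4 - 594γ^2 + 121 = 0. So γ is a root of x^4 - 594x^2 + 121. This polynomial is irreducible over Q: it has no rational root (each ±√143 ± √154 is irrational), and any factorization into two quadratics over Q would force √(22022) ∈ Q (pairing opposite roots) or √143, √154 ∈ Q (other pairings), all impossible. Hence [Q(γ):Q] = 4 = [Q(√143, √154):Q], so Q(γ) = Q(√143, √154).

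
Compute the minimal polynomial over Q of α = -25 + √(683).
m_α(x) = x^2 + 50x - 58

From α + 25 = √(683), squaring gives (α + 25)^2 = 683, i.e. α^2 + 50α + 625 = 683, so α^2 + 50α - 58 = 0. The discriminant of x^2 + 50x - 58 is (50)^2 - 4·(-58) = 2500 + 232 = 2732, and 4·(683) is not a perfect square in Q since 683 is squarefree and ≠ 1. Hence x^2 + 50x - 58 is irreducible over Q and is the minimal polynomial of α.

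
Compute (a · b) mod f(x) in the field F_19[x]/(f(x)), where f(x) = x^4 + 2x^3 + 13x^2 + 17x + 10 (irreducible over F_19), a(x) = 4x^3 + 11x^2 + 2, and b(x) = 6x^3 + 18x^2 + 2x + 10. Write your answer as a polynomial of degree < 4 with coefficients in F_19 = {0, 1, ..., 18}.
a · b ≡ 18x^3 + 4x^2 + 14x + 11 (mod f(x))

Multiply in F_19[x]: a(x)·b(x) = (4x^3 + 11x^2 + 2)·(6x^3 + 18x^2 + 2x + 10) = 5x^6 + 5x^5 + 16x^4 + 17x^3 + 13x^2 + 4x + 1. This has degree ≥ 4, so divide by f(x) over F_19: 5x^6 + 5x^5 + 16x^4 + 17x^3 + 13x^2 + 4x + 1 = (5x^2 + 14x + 18)·(x^4 + 2x^3 + 13x^2 + 17x + 10) + (18x^3 + 4x^2 + 14x + 11). Hence a·b ≡ 18x^3 + 4x^2 + 14x + 11 (mod f). (F_19[x]/(f) is a field with 19^4 = 130321 elements since f is irreducible of degree 4.)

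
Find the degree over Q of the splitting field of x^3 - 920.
[K : Q] = 6

The roots of x^3 - 920 are ∛920, ω∛920, ω^2∛920 where ω = e^(2πi/3) is a primitive cube root of unity, so K = Q(∛920, ω). Now [Q(∛920):Q] = 3 (since 920 is not a perfect cube, x^3 - 920 is irreducible) and [Q(ω):Q] = 2. Both 2 and 3 divide [K:Q], and [K:Q] ≤ 3·2 = 6, so [K:Q] = 6. (Equivalently: Q(∛920) ⊂ R but ω ∉ R, so [K : Q(∛920)] = 2.)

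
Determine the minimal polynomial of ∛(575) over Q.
m_α(x) = x^3 - 575

α satisfies α^3 = 575, so x^3 - 575 annihilates α. By the rational root test, a rational root p/q (in lowest terms) of x^3 - 575 would satisfy p^3 = 575 q^3, forcing q = 1 and p^3 = 575; but 575 is not a perfect cube, contradiction. A monic cubic over Q with no rational root is irreducible (any nontrivial factorization would include a linear factor). Hence x^3 - 575 is the minimal polynomial of α, and in particular [Q(α):Q] = 3.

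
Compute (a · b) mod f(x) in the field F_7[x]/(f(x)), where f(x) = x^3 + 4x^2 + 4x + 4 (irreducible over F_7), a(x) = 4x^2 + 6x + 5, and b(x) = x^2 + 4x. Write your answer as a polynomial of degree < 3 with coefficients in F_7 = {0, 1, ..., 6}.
a · b ≡ 3x^2 + x + 4 (mod f(x))

Multiply in F_7[x]: a(x)·b(x) = (4x^2 + 6x + 5)·(x^2 + 4x) = 4x^4 + x^3 + x^2 + 6x. This has degree ≥ 3, so divide by f(x) over F_7: 4x^4 + x^3 + x^2 + 6x = (4x + 6)·(x^3 + 4x^2 + 4x + 4) + (3x^2 + x + 4). Hence a·b ≡ 3x^2 + x + 4 (mod f). (F_7[x]/(f) is a field with 7^3 = 343 elements since f is irreducible of degree 3.)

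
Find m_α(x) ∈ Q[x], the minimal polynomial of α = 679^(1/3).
m_α(x) = x^3 - 679

α satisfies α^3 = 679, so x^3 - 679 annihilates α. By the rational root test, a rational root p/q (in lowest terms) of x^3 - 679 would satisfy p^3 = 679 q^3, forcing q = 1 and p^3 = 679; but 679 is not a perfect cube, contradiction. A monic cubic over Q with no rational root is irreducible (any nontrivial factorization would include a linear factor). Hence x^3 - 679 is the minimal polynomial of α, and in particular [Q(α):Q] = 3.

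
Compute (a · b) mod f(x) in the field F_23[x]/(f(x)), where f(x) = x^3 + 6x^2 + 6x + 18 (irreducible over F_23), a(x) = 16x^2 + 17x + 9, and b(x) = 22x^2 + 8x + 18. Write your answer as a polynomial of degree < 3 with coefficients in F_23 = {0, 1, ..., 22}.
a · b ≡ 5x^2 + 22x + 1 (mod f(x))

Multiply in F_23[x]: a(x)·b(x) = (16x^2 + 17x + 9)·(22x^2 + 8x + 18) = 7x^4 + 19x^3 + x^2 + 10x + 1. This has degree ≥ 3, so divide by f(x) over F_23: 7x^4 + 19x^3 + x^2 + 10x + 1 = (7x)·(x^3 + 6x^2 + 6x + 18) + (5x^2 + 22x + 1). Hence a·b ≡ 5x^2 + 22x + 1 (mod f). (F_23[x]/(f) is a field with 23^3 = 12167 elements since f is irreducible of degree 3.)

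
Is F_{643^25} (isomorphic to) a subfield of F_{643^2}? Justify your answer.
No: F_{643^25} is not a subfield of F_{643^2}

F_{p^m} embeds in F_{p^n} iff m | n. Here 25 ∤ 2 (since 2 = 0·25 + 2 with remainder 2 ≠ 0), so F_{643^25} is not a subfield of F_{643^2}. Equivalently: if it were, the tower law would give 25 = [F_{643^25}:F_643] dividing [F_{643^2}:F_643] = 2, contradiction.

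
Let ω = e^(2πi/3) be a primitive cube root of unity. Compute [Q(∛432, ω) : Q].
[Q(∛432, ω) : Q] = 6

[Q(∛432):Q] = 3 (min poly x^3 - 432, irreducible since 432 is not a perfect cube). [Q(ω):Q] = 2 (min poly x^2 + x + 1). Since Q(∛432) ⊂ R and ω ∉ R, we have ω ∉ Q(∛432), so x^2 + x + 1 remains irreducible over Q(∛432) and [Q(∛432, ω) : Q(∛432)] = 2. By the tower law, [Q(∛432, ω) : Q] = 3 · 2 = 6. (In fact Q(∛432, ω) is the splitting field of x^3 - 432 over Q.)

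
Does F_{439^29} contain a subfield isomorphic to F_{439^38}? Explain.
No: F_{439^38} is not a subfield of F_{439^29}

F_{p^m} embeds in F_{p^n} iff m | n. Here 38 ∤ 29 (since 29 = 0·38 + 29 with remainder 29 ≠ 0), so F_{439^38} is not a subfield of F_{439^29}. Equivalently: if it were, the tower law would give 38 = [F_{439^38}:F_439] dividing [F_{439^29}:F_439] = 29, contradiction.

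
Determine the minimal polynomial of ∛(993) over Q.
m_α(x) = x^3 - 993

α satisfies α^3 = 993, so x^3 - 993 annihilates α. By the rational root test, a rational root p/q (in lowest terms) of x^3 - 993 would satisfy p^3 = 993 q^3, forcing q = 1 and p^3 = 993; but 993 is not a perfect cube, contradiction. A monic cubic over Q with no rational root is irreducible (any nontrivial factorization would include a linear factor). Hence x^3 - 993 is the minimal polynomial of α, and in particular [Q(α):Q] = 3.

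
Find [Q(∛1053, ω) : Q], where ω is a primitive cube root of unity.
[Q(∛1053, ω) : Q] = 6

[Q(∛1053):Q] = 3 (min poly x^3 - 1053, irreducible since 1053 is not a perfect cube). [Q(ω):Q] = 2 (min poly x^2 + x + 1). Since Q(∛1053) ⊂ R and ω ∉ R, we have ω ∉ Q(∛1053), so x^2 + x + 1 remains irreducible over Q(∛1053) and [Q(∛1053, ω) : Q(∛1053)] = 2. By the tower law, [Q(∛1053, ω) : Q] = 3 · 2 = 6. (In fact Q(∛1053, ω) is the splitting field of x^3 - 1053 over Q.)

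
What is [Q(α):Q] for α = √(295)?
[Q(α):Q] = 2

[Q(α):Q] equals the degree of the minimal polynomial of α. Here α^2 = 295 and x^2 - 295 is irreducible (d = 295 is squarefree, ≠ 1, hence not a square), so deg(m_α) = 2. Thus [Q(α):Q] = 2.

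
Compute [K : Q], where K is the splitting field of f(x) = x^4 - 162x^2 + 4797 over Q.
[K : Q] = 4

Solving the quadratic in x^2: x^2 = (162 ± √(162^2 - 4·4797))/2 = (162 ± √7056)/2 = (162 ± 84)/2, giving x^2 = 123 or x^2 = 39. So f(x) = (x^2 - 123)(x^2 - 39) and the roots of f are ±√123, ±√39. Hence the splitting field is K = Q(√123, √39). Since 123 and 39 are distinct squarefree integers > 1, their product 4797 is not a perfect square, so √39 ∉ Q(√123). By the tower law [K:Q] = [Q(√123,√39):Q(√123)] · [Q(√123):Q] = 2 · 2 = 4.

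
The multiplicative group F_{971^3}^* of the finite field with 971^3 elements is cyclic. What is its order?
|F_{971^3}^*| = 915498610

F_{971^3} has 971^3 = 915498611 elements; its multiplicative group consists of all nonzero elements, so |F_{971^3}^*| = 915498611 - 1 = 915498610. (It is cyclic since any finite subgroup of the multiplicative group of a field is cyclic.)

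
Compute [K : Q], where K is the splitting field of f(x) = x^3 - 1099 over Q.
[K : Q] = 6

The roots of x^3 - 1099 are ∛1099, ω∛1099, ω^2∛1099 where ω = e^(2πi/3) is a primitive cube root of unity, so K = Q(∛1099, ω). Now [Q(∛1099):Q] = 3 (since 1099 is not a perfect cube, x^3 - 1099 is irreducible) and [Q(ω):Q] = 2. Both 2 and 3 divide [K:Q], and [K:Q] ≤ 3·2 = 6, so [K:Q] = 6. (Equivalently: Q(∛1099) ⊂ R but ω ∉ R, so [K : Q(∛1099)] = 2.)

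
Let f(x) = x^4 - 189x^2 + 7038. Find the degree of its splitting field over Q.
[K : Q] = 4

Solving the quadratic in x^2: x^2 = (189 ± √(189^2 - 4·7038))/2 = (189 ± √7569)/2 = (189 ± 87)/2, giving x^2 = 51 or x^2 = 138. So f(x) = (x^2 - 51)(x^2 - 138) and the roots of f are ±√51, ±√138. Hence the splitting field is K = Q(√51, √138). Since 51 and 138 are distinct squarefree integers > 1, their product 7038 is not a perfect square, so √138 ∉ Q(√51). By the tower law [K:Q] = [Q(√51,√138):Q(√51)] · [Q(√51):Q] = 2 · 2 = 4.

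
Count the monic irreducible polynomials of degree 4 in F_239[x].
There are 815687880 monic irreducible polynomials of degree 4 over F_239

Each element of F_{239^4} that lies in no proper subfield is a root of exactly one monic irreducible of degree 4 over F_239, and each such polynomial has 4 distinct roots in F_{239^4}. By Möbius inversion the count is N_239(4) = (1/4) Σ_{d|4} μ(4/d) · 239^d = (1/4)(μ(4)·239^1 + μ(2)·239^2 + μ(1)·239^4) = 3262751520/4 = 815687880.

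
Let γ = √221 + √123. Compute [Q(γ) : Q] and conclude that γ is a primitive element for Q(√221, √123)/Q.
[Q(γ) : Q] = 4 (equivalently, Q(γ) = Q(√221, √123))

Obviously Q(γ) ⊆ Q(√221, √123), and [Q(√221, √123):Q] = 4 (since 221, 123 are distinct squarefree integers > 1 with 27183 not a perfect square). To show equality we compute the minimal polynomial of γ. From γ = √221 + √123: γ^2 = 221 + 2√(27183) + 123 = 344 + 2√(27183), so γ^2 - 344 = 2√(27183); squaring, (γ^2 - 344)^2 = 4·27183, i.e. γ^4 - 688γ^2 + 118336 - 108732 = 0, i.e. γ^4 - 688γ^2 + 9604 = 0. So γ is a root of x^4 - 688x^2 + 9604. This polynomial is irreducible over Q: it has no rational root (each ±√221 ± √123 is irrational), and any factorization into two quadratics over Q would force √(27183) ∈ Q (pairing opposite roots) or √221, √123 ∈ Q (other pairings), all impossible. Hence [Q(γ):Q] = 4 = [Q(√221, √123):Q], so Q(γ) = Q(√221, √123).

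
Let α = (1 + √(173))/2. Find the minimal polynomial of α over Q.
m_α(x) = x^2 - x - 43

From 2α - 1 = √(173), squaring gives (2α - 1)^2 = 173, i.e. 4α^2 - 4α + 1 = 173, so α^2 - α + (1 - 173)/4 = 0. Since 173 ≡ 1 (mod 4), (1 - 173)/4 = -43 ∈ Z. The polynomial x^2 - x - 43 has discriminant 1 - 4·(-43) = 173, which is not a perfect square in Q (d = 173 is squarefree and ≠ 1), so x^2 - x - 43 is irreducible over Q. It is the minimal polynomial of α.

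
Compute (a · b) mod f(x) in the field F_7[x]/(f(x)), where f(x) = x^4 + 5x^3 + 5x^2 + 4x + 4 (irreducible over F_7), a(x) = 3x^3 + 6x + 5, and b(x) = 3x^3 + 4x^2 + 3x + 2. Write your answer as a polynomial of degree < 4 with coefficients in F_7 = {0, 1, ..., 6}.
a · b ≡ 6x^3 + x^2 + 5x + 3 (mod f(x))

Multiply in F_7[x]: a(x)·b(x) = (3x^3 + 6x + 5)·(3x^3 + 4x^2 + 3x + 2) = 2x^6 + 5x^5 + 6x^4 + 3x^3 + 3x^2 + 6x + 3. This has degree ≥ 4, so divide by f(x) over F_7: 2x^6 + 5x^5 + 6x^4 + 3x^3 + 3x^2 + 6x + 3 = (2x^2 + 2x)·(x^4 + 5x^3 + 5x^2 + 4x + 4) + (6x^3 + x^2 + 5x + 3). Hence a·b ≡ 6x^3 + x^2 + 5x + 3 (mod f). (F_7[x]/(f) is a field with 7^4 = 2401 elements since f is irreducible of degree 4.)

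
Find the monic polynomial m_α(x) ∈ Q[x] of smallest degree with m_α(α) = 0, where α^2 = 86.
m_α(x) = x^2 - 86

α satisfies α^2 - 86 = 0, so x^2 - 86 annihilates α. Since d = 86 is squarefree and ≠ 1, it is not a perfect square in Q, so x^2 - 86 has no rational root and is therefore irreducible over Q (a degree-2 polynomial over a field is irreducible iff it has no root). Hence m_α(x) = x^2 - 86.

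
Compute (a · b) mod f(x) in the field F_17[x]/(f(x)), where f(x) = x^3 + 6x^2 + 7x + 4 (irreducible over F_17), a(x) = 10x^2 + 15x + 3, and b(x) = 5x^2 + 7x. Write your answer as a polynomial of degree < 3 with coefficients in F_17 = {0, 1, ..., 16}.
a · b ≡ 3x^2 + 5x + 8 (mod f(x))

Multiply in F_17[x]: a(x)·b(x) = (10x^2 + 15x + 3)·(5x^2 + 7x) = 16x^4 + 9x^3 + x^2 + 4x. This has degree ≥ 3, so divide by f(x) over F_17: 16x^4 + 9x^3 + x^2 + 4x = (16x + 15)·(x^3 + 6x^2 + 7x + 4) + (3x^2 + 5x + 8). Hence a·b ≡ 3x^2 + 5x + 8 (mod f). (F_17[x]/(f) is a field with 17^3 = 4913 elements since f is irreducible of degree 3.)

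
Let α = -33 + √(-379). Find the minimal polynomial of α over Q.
m_α(x) = x^2 + 66x + 1468

From α + 33 = √(-379), squaring gives (α + 33)^2 = -379, i.e. α^2 + 66α + 1089 = -379, so α^2 + 66α + 1468 = 0. The discriminant of x^2 + 66x + 1468 is (66)^2 - 4·(1468) = 4356 - 5872 = -1516, and 4·(-379) is not a perfect square in Q since -379 is squarefree and ≠ 1. Hence x^2 + 66x + 1468 is irreducible over Q and is the minimal polynomial of α.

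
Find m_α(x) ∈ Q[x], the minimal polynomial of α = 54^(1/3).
m_α(x) = x^3 - 54

α satisfies α^3 = 54, so x^3 - 54 annihilates α. By the rational root test, a rational root p/q (in lowest terms) of x^3 - 54 would satisfy p^3 = 54 q^3, forcing q = 1 and p^3 = 54; but 54 is not a perfect cube, contradiction. A monic cubic over Q with no rational root is irreducible (any nontrivial factorization would include a linear factor). Hence x^3 - 54 is the minimal polynomial of α, and in particular [Q(α):Q] = 3.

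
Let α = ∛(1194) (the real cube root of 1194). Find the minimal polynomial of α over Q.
m_α(x) = x^3 - 1194

α satisfies α^3 = 1194, so x^3 - 1194 annihilates α. By the rational root test, a rational root p/q (in lowest terms) of x^3 - 1194 would satisfy p^3 = 1194 q^3, forcing q = 1 and p^3 = 1194; but 1194 is not a perfect cube, contradiction. A monic cubic over Q with no rational root is irreducible (any nontrivial factorization would include a linear factor). Hence x^3 - 1194 is the minimal polynomial of α, and in particular [Q(α):Q] = 3.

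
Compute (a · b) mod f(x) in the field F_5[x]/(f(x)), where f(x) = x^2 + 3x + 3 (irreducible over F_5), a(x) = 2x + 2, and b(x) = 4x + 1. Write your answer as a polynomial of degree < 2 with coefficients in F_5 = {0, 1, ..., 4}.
a · b ≡ x + 3 (mod f(x))

Multiply in F_5[x]: a(x)·b(x) = (2x + 2)·(4x + 1) = 3x^2 + 2. This has degree ≥ 2, so divide by f(x) over F_5: 3x^2 + 2 = (3)·(x^2 + 3x + 3) + (x + 3). Hence a·b ≡ x + 3 (mod f). (F_5[x]/(f) is a field with 5^2 = 25 elements since f is irreducible of degree 2.)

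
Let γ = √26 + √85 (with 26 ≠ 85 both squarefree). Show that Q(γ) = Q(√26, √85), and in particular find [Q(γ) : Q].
[Q(γ) : Q] = 4 (equivalently, Q(γ) = Q(√26, √85))

Obviously Q(γ) ⊆ Q(√26, √85), and [Q(√26, √85):Q] = 4 (since 26, 85 are distinct squarefree integers > 1 with 2210 not a perfect square). To show equality we compute the minimal polynomial of γ. From γ = √26 + √85: γ^2 = 26 + 2√(2210) + 85 = 111 + 2√(2210), so γ^2 - 111 = 2√(2210); squaring, (γ^2 - 111)^2 = 4·2210, i.e. γ^4 - 222γ^2 + 12321 - 8840 = 0, i.e. γ^4 - 222γ^2 + 3481 = 0. So γ is a root of x^4 - 222x^2 + 3481. This polynomial is irreducible over Q: it has no rational root (each ±√26 ± √85 is irrational), and any factorization into two quadratics over Q would force √(2210) ∈ Q (pairing opposite roots) or √26, √85 ∈ Q (other pairings), all impossible. Hence [Q(γ):Q] = 4 = [Q(√26, √85):Q], so Q(γ) = Q(√26, √85).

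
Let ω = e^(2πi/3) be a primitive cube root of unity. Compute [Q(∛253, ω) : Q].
[Q(∛253, ω) : Q] = 6

[Q(∛253):Q] = 3 (min poly x^3 - 253, irreducible since 253 is not a perfect cube). [Q(ω):Q] = 2 (min poly x^2 + x + 1). Since Q(∛253) ⊂ R and ω ∉ R, we have ω ∉ Q(∛253), so x^2 + x + 1 remains irreducible over Q(∛253) and [Q(∛253, ω) : Q(∛253)] = 2. By the tower law, [Q(∛253, ω) : Q] = 3 · 2 = 6. (In fact Q(∛253, ω) is the splitting field of x^3 - 253 over Q.)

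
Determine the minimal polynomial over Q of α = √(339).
m_α(x) = x^2 - 339

α satisfies α^2 - 339 = 0, so x^2 - 339 annihilates α. Since d = 339 is squarefree and ≠ 1, it is not a perfect square in Q, so x^2 - 339 has no rational root and is therefore irreducible over Q (a degree-2 polynomial over a field is irreducible iff it has no root). Hence m_α(x) = x^2 - 339.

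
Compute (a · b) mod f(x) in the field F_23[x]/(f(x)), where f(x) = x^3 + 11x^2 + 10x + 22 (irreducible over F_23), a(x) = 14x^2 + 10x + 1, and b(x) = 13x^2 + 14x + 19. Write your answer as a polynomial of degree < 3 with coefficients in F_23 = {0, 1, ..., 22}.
a · b ≡ 15x^2 + 11x + 22 (mod f(x))

Multiply in F_23[x]: a(x)·b(x) = (14x^2 + 10x + 1)·(13x^2 + 14x + 19) = 21x^4 + 4x^3 + 5x^2 + 20x + 19. This has degree ≥ 3, so divide by f(x) over F_23: 21x^4 + 4x^3 + 5x^2 + 20x + 19 = (21x + 3)·(x^3 + 11x^2 + 10x + 22) + (15x^2 + 11x + 22). Hence a·b ≡ 15x^2 + 11x + 22 (mod f). (F_23[x]/(f) is a field with 23^3 = 12167 elements since f is irreducible of degree 3.)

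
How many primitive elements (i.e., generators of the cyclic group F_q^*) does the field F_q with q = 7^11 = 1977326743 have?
There are φ(1977326742) = 658519752 primitive elements

F_q^* is cyclic of order q - 1 = 1977326742. A cyclic group of order m has exactly φ(m) generators. Here m = 1977326742 = 2 · 3 · 1123 · 293459, so the number of primitive elements is φ(1977326742) = 658519752.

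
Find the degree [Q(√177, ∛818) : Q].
[Q(√177, ∛818) : Q] = 6

Let L = Q(√177, ∛818). Since Q(√177) ⊂ L and [Q(√177):Q] = 2, the tower law gives 2 | [L:Q]. Likewise Q(∛818) ⊂ L with [Q(∛818):Q] = 3 (because 818 is not a perfect cube), so 3 | [L:Q]. As gcd(2,3) = 1, [L:Q] is divisible by 6. Conversely L is generated over Q by √177 and ∛818, so [L:Q] ≤ 2·3 = 6. Therefore [Q(√177, ∛818) : Q] = 6.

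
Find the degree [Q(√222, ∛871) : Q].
[Q(√222, ∛871) : Q] = 6

Let L = Q(√222, ∛871). Since Q(√222) ⊂ L and [Q(√222):Q] = 2, the tower law gives 2 | [L:Q]. Likewise Q(∛871) ⊂ L with [Q(∛871):Q] = 3 (because 871 is not a perfect cube), so 3 | [L:Q]. As gcd(2,3) = 1, [L:Q] is divisible by 6. Conversely L is generated over Q by √222 and ∛871, so [L:Q] ≤ 2·3 = 6. Therefore [Q(√222, ∛871) : Q] = 6.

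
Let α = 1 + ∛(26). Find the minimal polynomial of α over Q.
m_α(x) = x^3 - 3x^2 + 3x - 27

Set β = α - 1 = ∛(26), so β^3 = 26. Then (α - 1)^3 - 26 = 0, i.e. α is a root of g(x) = (x - 1)^3 - 26 = x^3 - 3x^2 + 3x - 27. Since g(x) = h(x - 1) where h(x) = x^3 - 26, and h is irreducible over Q (because 26 is not a perfect cube, so h has no rational root, and a monic cubic with no rational root is irreducible), g is also irreducible (irreducibility is preserved under the substitution x → x - 1). Hence m_α(x) = x^3 - 3x^2 + 3x - 27.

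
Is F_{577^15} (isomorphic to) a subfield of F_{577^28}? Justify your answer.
No: F_{577^15} is not a subfield of F_{577^28}

F_{p^m} embeds in F_{p^n} iff m | n. Here 15 ∤ 28 (since 28 = 1·15 + 13 with remainder 13 ≠ 0), so F_{577^15} is not a subfield of F_{577^28}. Equivalently: if it were, the tower law would give 15 = [F_{577^15}:F_577] dividing [F_{577^28}:F_577] = 28, contradiction.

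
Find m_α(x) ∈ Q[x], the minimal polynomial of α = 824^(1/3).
m_α(x) = x^3 - 824

α satisfies α^3 = 824, so x^3 - 824 annihilates α. By the rational root test, a rational root p/q (in lowest terms) of x^3 - 824 would satisfy p^3 = 824 q^3, forcing q = 1 and p^3 = 824; but 824 is not a perfect cube, contradiction. A monic cubic over Q with no rational root is irreducible (any nontrivial factorization would include a linear factor). Hence x^3 - 824 is the minimal polynomial of α, and in particular [Q(α):Q] = 3.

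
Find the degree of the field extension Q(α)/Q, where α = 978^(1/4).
[Q(α):Q] = 4

α is a root of x^4 - 978. By Eisenstein's criterion at the prime p = 2 (which divides the constant term 978 but p^2 = 4 does not, since 978 is squarefree), x^4 - 978 is irreducible over Q. Hence [Q(α):Q] = 4.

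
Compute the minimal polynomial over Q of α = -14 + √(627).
m_α(x) = x^2 + 28x - 431

From α + 14 = √(627), squaring gives (α + 14)^2 = 627, i.e. α^2 + 28α + 196 = 627, so α^2 + 28α - 431 = 0. The discriminant of x^2 + 28x - 431 is (28)^2 - 4·(-431) = 784 + 1724 = 2508, and 4·(627) is not a perfect square in Q since 627 is squarefree and ≠ 1. Hence x^2 + 28x - 431 is irreducible over Q and is the minimal polynomial of α.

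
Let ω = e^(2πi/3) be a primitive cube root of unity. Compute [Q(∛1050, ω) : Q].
[Q(∛1050, ω) : Q] = 6

[Q(∛1050):Q] = 3 (min poly x^3 - 1050, irreducible since 1050 is not a perfect cube). [Q(ω):Q] = 2 (min poly x^2 + x + 1). Since Q(∛1050) ⊂ R and ω ∉ R, we have ω ∉ Q(∛1050), so x^2 + x + 1 remains irreducible over Q(∛1050) and [Q(∛1050, ω) : Q(∛1050)] = 2. By the tower law, [Q(∛1050, ω) : Q] = 3 · 2 = 6. (In fact Q(∛1050, ω) is the splitting field of x^3 - 1050 over Q.)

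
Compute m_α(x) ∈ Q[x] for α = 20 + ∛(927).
m_α(x) = x^3 - 60x^2 + 1200x - 8927

Set β = α - 20 = ∛(927), so β^3 = 927. Then (α - 20)^3 - 927 = 0, i.e. α is a root of g(x) = (x - 20)^3 - 927 = x^3 - 60x^2 + 1200x - 8927. Since g(x) = h(x - 20) where h(x) = x^3 - 927, and h is irreducible over Q (because 927 is not a perfect cube, so h has no rational root, and a monic cubic with no rational root is irreducible), g is also irreducible (irreducibility is preserved under the substitution x → x - 20). Hence m_α(x) = x^3 - 60x^2 + 1200x - 8927.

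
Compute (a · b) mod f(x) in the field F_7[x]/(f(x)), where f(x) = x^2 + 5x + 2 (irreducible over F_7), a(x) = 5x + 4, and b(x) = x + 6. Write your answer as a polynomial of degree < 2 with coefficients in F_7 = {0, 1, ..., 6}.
a · b ≡ 2x (mod f(x))

Multiply in F_7[x]: a(x)·b(x) = (5x + 4)·(x + 6) = 5x^2 + 6x + 3. This has degree ≥ 2, so divide by f(x) over F_7: 5x^2 + 6x + 3 = (5)·(x^2 + 5x + 2) + (2x). Hence a·b ≡ 2x (mod f). (F_7[x]/(f) is a field with 7^2 = 49 elements since f is irreducible of degree 2.)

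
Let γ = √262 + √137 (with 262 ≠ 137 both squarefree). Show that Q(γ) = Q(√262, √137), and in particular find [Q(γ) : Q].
[Q(γ) : Q] = 4 (equivalently, Q(γ) = Q(√262, √137))

Obviously Q(γ) ⊆ Q(√262, √137), and [Q(√262, √137):Q] = 4 (since 262, 137 are distinct squarefree integers > 1 with 35894 not a perfect square). To show equality we compute the minimal polynomial of γ. From γ = √262 + √137: γ^2 = 262 + 2√(35894) + 137 = 399 + 2√(35894), so γ^2 - 399 = 2√(35894); squaring, (γ^2 - 399)^2 = 4·35894, i.e. γ^4 - 798γ^2 + 159201 - 143576 = 0, i.e. γ^4 - 798γ^2 + 15625 = 0. So γ is a root of x^4 - 798x^2 + 15625. This polynomial is irreducible over Q: it has no rational root (each ±√262 ± √137 is irrational), and any factorization into two quadratics over Q would force √(35894) ∈ Q (pairing opposite roots) or √262, √137 ∈ Q (other pairings), all impossible. Hence [Q(γ):Q] = 4 = [Q(√262, √137):Q], so Q(γ) = Q(√262, √137).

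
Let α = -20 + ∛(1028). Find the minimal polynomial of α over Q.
m_α(x) = x^3 + 60x^2 + 1200x + 6972

Set β = α + 20 = ∛(1028), so β^3 = 1028. Then (α + 20)^3 - 1028 = 0, i.e. α is a root of g(x) = (x + 20)^3 - 1028 = x^3 + 60x^2 + 1200x + 6972. Since g(x) = h(x + 20) where h(x) = x^3 - 1028, and h is irreducible over Q (because 1028 is not a perfect cube, so h has no rational root, and a monic cubic with no rational root is irreducible), g is also irreducible (irreducibility is preserved under the substitution x → x + 20). Hence m_α(x) = x^3 + 60x^2 + 1200x + 6972.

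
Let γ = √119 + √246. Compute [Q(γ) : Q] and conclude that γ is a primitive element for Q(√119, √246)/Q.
[Q(γ) : Q] = 4 (equivalently, Q(γ) = Q(√119, √246))

Obviously Q(γ) ⊆ Q(√119, √246), and [Q(√119, √246):Q] = 4 (since 119, 246 are distinct squarefree integers > 1 with 29274 not a perfect square). To show equality we compute the minimal polynomial of γ. From γ = √119 + √246: γ^2 = 119 + 2√(29274) + 246 = 365 + 2√(29274), so γ^2 - 365 = 2√(29274); squaring, (γ^2 - 365)^2 = 4·29274, i.e. γ^4 - 730γ^2 + 133225 - 117096 = 0, i.e. γ^4 - 730γ^2 + 16129 = 0. So γ is a root of x^4 - 730x^2 + 16129. This polynomial is irreducible over Q: it has no rational root (each ±√119 ± √246 is irrational), and any factorization into two quadratics over Q would force √(29274) ∈ Q (pairing opposite roots) or √119, √246 ∈ Q (other pairings), all impossible. Hence [Q(γ):Q] = 4 = [Q(√119, √246):Q], so Q(γ) = Q(√119, √246).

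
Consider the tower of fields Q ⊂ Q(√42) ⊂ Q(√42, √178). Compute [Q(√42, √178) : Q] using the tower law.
[Q(√42, √178) : Q] = 4

[Q(√42):Q] = 2 (min poly x^2 - 42, irreducible since 42 is squarefree > 1). For the top step, suppose √178 ∈ Q(√42), say √178 = c + d√42 with c, d ∈ Q. Squaring: 178 = c^2 + 42d^2 + 2cd√42. Since √42 ∉ Q this forces 2cd = 0. If d = 0 then √178 = c ∈ Q, contradicting 178 squarefree > 1. If c = 0 then 178 = 42d^2, so 42·178 = (42d)^2 is a perfect square in Q — but 42·178 = 7476 is not a perfect square (since 42 and 178 are distinct squarefree integers). Contradiction. Hence √178 ∉ Q(√42), so x^2 - 178 stays irreducible over Q(√42) and [Q(√42, √178) : Q(√42)] = 2. By the tower law, [Q(√42, √178) : Q] = 2 · 2 = 4.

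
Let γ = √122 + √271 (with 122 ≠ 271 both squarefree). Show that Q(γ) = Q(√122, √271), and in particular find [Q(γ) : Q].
[Q(γ) : Q] = 4 (equivalently, Q(γ) = Q(√122, √271))

Obviously Q(γ) ⊆ Q(√122, √271), and [Q(√122, √271):Q] = 4 (since 122, 271 are distinct squarefree integers > 1 with 33062 not a perfect square). To show equality we compute the minimal polynomial of γ. From γ = √122 + √271: γ^2 = 122 + 2√(33062) + 271 = 393 + 2√(33062), so γ^2 - 393 = 2√(33062); squaring, (γ^2 - 393)^2 = 4·33062, i.e. γ^4 - 786γ^2 + 154449 - 132248 = 0, i.e. γ^4 - 786γ^2 + 22201 = 0. So γ is a root of x^4 - 786x^2 + 22201. This polynomial is irreducible over Q: it has no rational root (each ±√122 ± √271 is irrational), and any factorization into two quadratics over Q would force √(33062) ∈ Q (pairing opposite roots) or √122, √271 ∈ Q (other pairings), all impossible. Hence [Q(γ):Q] = 4 = [Q(√122, √271):Q], so Q(γ) = Q(√122, √271).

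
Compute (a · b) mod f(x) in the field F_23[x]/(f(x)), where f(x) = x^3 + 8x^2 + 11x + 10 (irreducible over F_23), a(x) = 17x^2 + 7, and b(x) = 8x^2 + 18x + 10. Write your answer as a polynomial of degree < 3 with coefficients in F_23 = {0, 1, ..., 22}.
a · b ≡ 18x^2 + 8x + 1 (mod f(x))

Multiply in F_23[x]: a(x)·b(x) = (17x^2 + 7)·(8x^2 + 18x + 10) = 21x^4 + 7x^3 + 19x^2 + 11x + 1. This has degree ≥ 3, so divide by f(x) over F_23: 21x^4 + 7x^3 + 19x^2 + 11x + 1 = (21x)·(x^3 + 8x^2 + 11x + 10) + (18x^2 + 8x + 1). Hence a·b ≡ 18x^2 + 8x + 1 (mod f). (F_23[x]/(f) is a field with 23^3 = 12167 elements since f is irreducible of degree 3.)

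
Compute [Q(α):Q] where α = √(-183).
[Q(α):Q] = 2

[Q(α):Q] equals the degree of the minimal polynomial of α. Here α^2 = -183 and x^2 + 183 is irreducible (d = -183 is squarefree, ≠ 1, hence not a square), so deg(m_α) = 2. Thus [Q(α):Q] = 2.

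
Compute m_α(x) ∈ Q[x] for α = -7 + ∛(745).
m_α(x) = x^3 + 21x^2 + 147x - 402

Set β = α + 7 = ∛(745), so β^3 = 745. Then (α + 7)^3 - 745 = 0, i.e. α is a root of g(x) = (x + 7)^3 - 745 = x^3 + 21x^2 + 147x - 402. Since g(x) = h(x + 7) where h(x) = x^3 - 745, and h is irreducible over Q (because 745 is not a perfect cube, so h has no rational root, and a monic cubic with no rational root is irreducible), g is also irreducible (irreducibility is preserved under the substitution x → x + 7). Hence m_α(x) = x^3 + 21x^2 + 147x - 402.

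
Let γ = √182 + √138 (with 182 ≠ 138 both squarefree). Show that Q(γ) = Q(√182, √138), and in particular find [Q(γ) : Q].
[Q(γ) : Q] = 4 (equivalently, Q(γ) = Q(√182, √138))

Obviously Q(γ) ⊆ Q(√182, √138), and [Q(√182, √138):Q] = 4 (since 182, 138 are distinct squarefree integers > 1 with 25116 not a perfect square). To show equality we compute the minimal polynomial of γ. From γ = √182 + √138: γ^2 = 182 + 2√(25116) + 138 = 320 + 2√(25116), so γ^2 - 320 = 2√(25116); squaring, (γ^2 - 320)^2 = 4·25116, i.e. γ^4 - 640γ^2 + 102400 - 100464 = 0, i.e. γ^4 - 640γ^2 + 1936 = 0. So γ is a root of x^4 - 640x^2 + 1936. This polynomial is irreducible over Q: it has no rational root (each ±√182 ± √138 is irrational), and any factorization into two quadratics over Q would force √(25116) ∈ Q (pairing opposite roots) or √182, √138 ∈ Q (other pairings), all impossible. Hence [Q(γ):Q] = 4 = [Q(√182, √138):Q], so Q(γ) = Q(√182, √138).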